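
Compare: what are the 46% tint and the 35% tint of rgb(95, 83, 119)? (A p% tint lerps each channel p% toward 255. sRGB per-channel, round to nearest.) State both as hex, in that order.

46% tint:
  R: 95 + 73.6 = 168.6 → 169
  G: 83 + 79.12 = 162.12 → 162
  B: 119 + 0.46×(255−119) = 119 + 62.56 = 181.56 → 182
  → #A9A2B6
35% tint:
  R: 95 + 0.35×(255−95) = 95 + 56 = 151 → 151
  G: 83 + 60.2 = 143.2 → 143
  B: 119 + 47.6 = 166.6 → 167
  → #978FA7

#A9A2B6, #978FA7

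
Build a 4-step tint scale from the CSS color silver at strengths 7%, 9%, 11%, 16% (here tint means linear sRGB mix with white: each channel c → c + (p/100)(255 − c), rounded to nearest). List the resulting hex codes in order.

#c4c4c4, #c6c6c6, #c7c7c7, #cacaca

CSS silver is rgb(192, 192, 192).
7%: (192 + 4.41 = 196.41→196, 192 + 4.41 = 196.41→196, 192 + 4.41 = 196.41→196) → #c4c4c4
9%: (192 + 5.67 = 197.67→198, 192 + 5.67 = 197.67→198, 192 + 5.67 = 197.67→198) → #c6c6c6
11%: (192 + 6.93 = 198.93→199, 192 + 6.93 = 198.93→199, 192 + 6.93 = 198.93→199) → #c7c7c7
16%: (192 + 10.08 = 202.08→202, 192 + 10.08 = 202.08→202, 192 + 10.08 = 202.08→202) → #cacaca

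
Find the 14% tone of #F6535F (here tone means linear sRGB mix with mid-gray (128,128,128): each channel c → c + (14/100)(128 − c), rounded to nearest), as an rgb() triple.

#F6535F is rgb(246, 83, 95).
Lerp each channel 14% toward 128:
  R: 246 + 0.14×(128−246) = 246 − 16.52 = 229.48 → 229
  G: 83 + 0.14×(128−83) = 83 + 6.3 = 89.3 → 89
  B: 95 + 4.62 = 99.62 → 100

rgb(229, 89, 100)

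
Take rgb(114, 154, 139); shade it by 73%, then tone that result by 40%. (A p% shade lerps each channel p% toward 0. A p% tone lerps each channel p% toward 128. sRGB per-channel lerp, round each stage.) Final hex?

#464c4a

Per channel, c → c + 0.73(0 − c):
  R: 114 + 0.73×(0−114) = 114 − 83.22 = 30.78 → 31
  G: 154 − 112.42 = 41.58 → 42
  B: 139 + 0.73×(0−139) = 139 − 101.47 = 37.53 → 38
After the shade: rgb(31, 42, 38) = #1f2a26.
Lerp each channel 40% toward 128:
  R: 31 + 0.4×(128−31) = 31 + 38.8 = 69.8 → 70
  G: 42 + 34.4 = 76.4 → 76
  B: 38 + 36 = 74 → 74
rgb(70, 76, 74) = #464c4a.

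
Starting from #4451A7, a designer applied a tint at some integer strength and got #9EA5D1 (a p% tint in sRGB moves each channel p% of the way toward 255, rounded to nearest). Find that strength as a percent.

48%

#4451A7 is rgb(68, 81, 167); #9EA5D1 is rgb(158, 165, 209).
On the R channel (widest range): 158 ≈ 68 + (p/100)(255 − 68), so p ≈ 100×(158 − 68)/(255 − 68) = 9000/187 = 48.13.
p = 48 reproduces all three channels after rounding.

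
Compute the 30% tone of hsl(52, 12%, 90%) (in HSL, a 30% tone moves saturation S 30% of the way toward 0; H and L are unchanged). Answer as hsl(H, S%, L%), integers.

S moves 30% from 12 toward 0: 12 − 3.6 = 8.4 → 8.
H and L are unchanged.

hsl(52, 8%, 90%)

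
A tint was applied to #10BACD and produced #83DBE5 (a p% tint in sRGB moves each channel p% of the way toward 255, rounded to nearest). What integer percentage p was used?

48%

#10BACD is rgb(16, 186, 205); #83DBE5 is rgb(131, 219, 229).
On the R channel (widest range): 131 ≈ 16 + (p/100)(255 − 16), so p ≈ 100×(131 − 16)/(255 − 16) = 11500/239 = 48.12.
p = 48 reproduces all three channels after rounding.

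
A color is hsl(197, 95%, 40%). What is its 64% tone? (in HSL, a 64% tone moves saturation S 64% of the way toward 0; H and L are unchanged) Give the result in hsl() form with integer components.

S moves 64% from 95 toward 0: 95 − 60.8 = 34.2 → 34.
H and L are unchanged.

hsl(197, 34%, 40%)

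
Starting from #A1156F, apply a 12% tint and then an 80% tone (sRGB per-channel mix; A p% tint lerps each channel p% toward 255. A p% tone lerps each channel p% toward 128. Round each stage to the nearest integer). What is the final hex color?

#897080

#A1156F is rgb(161, 21, 111).
Per channel, c → c + 0.12(255 − c):
  R: 161 + 0.12×(255−161) = 161 + 11.28 = 172.28 → 172
  G: 21 + 0.12×(255−21) = 21 + 28.08 = 49.08 → 49
  B: 111 + 0.12×(255−111) = 111 + 17.28 = 128.28 → 128
After the tint: rgb(172, 49, 128) = #AC3180.
Per channel, c → c + 0.8(128 − c):
  R: 172 + 0.8×(128−172) = 172 − 35.2 = 136.8 → 137
  G: 49 + 0.8×(128−49) = 49 + 63.2 = 112.2 → 112
  B: 128 + 0.8×(128−128) = 128 + 0 = 128 → 128
rgb(137, 112, 128) = #897080.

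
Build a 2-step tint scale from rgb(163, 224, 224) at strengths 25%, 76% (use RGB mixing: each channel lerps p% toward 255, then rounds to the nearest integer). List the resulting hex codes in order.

#BAE8E8, #E9F8F8

25%: (163 + 23 = 186→186, 224 + 7.75 = 231.75→232, 224 + 7.75 = 231.75→232) → #BAE8E8
76%: (163 + 69.92 = 232.92→233, 224 + 23.56 = 247.56→248, 224 + 23.56 = 247.56→248) → #E9F8F8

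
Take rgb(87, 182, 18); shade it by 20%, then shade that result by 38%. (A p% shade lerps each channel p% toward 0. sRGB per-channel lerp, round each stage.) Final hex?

A 20% shade moves each channel 20% toward 0:
  R: 87 + 0.2×(0−87) = 87 − 17.4 = 69.6 → 70
  G: 182 + 0.2×(0−182) = 182 − 36.4 = 145.6 → 146
  B: 18 − 3.6 = 14.4 → 14
After the shade: rgb(70, 146, 14) = #46920e.
A 38% shade moves each channel 38% toward 0:
  R: 70 − 26.6 = 43.4 → 43
  G: 146 − 55.48 = 90.52 → 91
  B: 14 − 5.32 = 8.68 → 9
rgb(43, 91, 9) = #2b5b09.

#2b5b09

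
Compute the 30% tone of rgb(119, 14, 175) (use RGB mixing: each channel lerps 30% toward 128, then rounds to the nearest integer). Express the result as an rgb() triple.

rgb(122, 48, 161)

Lerp each channel 30% toward 128:
  R: 119 + 0.3×(128−119) = 119 + 2.7 = 121.7 → 122
  G: 14 + 34.2 = 48.2 → 48
  B: 175 + 0.3×(128−175) = 175 − 14.1 = 160.9 → 161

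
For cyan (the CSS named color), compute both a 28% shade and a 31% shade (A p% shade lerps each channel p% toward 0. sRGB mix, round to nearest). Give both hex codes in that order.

CSS cyan is rgb(0, 255, 255).
28% shade:
  R: 0 + 0.28×(0−0) = 0 + 0 = 0 → 0
  G: 255 + 0.28×(0−255) = 255 − 71.4 = 183.6 → 184
  B: 255 + 0.28×(0−255) = 255 − 71.4 = 183.6 → 184
  → #00B8B8
31% shade:
  R: 0 + 0.31×(0−0) = 0 + 0 = 0 → 0
  G: 255 − 79.05 = 175.95 → 176
  B: 255 + 0.31×(0−255) = 255 − 79.05 = 175.95 → 176
  → #00B0B0

#00B8B8, #00B0B0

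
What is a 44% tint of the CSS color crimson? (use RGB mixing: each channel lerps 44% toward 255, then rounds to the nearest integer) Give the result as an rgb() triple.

CSS crimson is rgb(220, 20, 60).
Per channel, c → c + 0.44(255 − c):
  R: 220 + 0.44×(255−220) = 220 + 15.4 = 235.4 → 235
  G: 20 + 0.44×(255−20) = 20 + 103.4 = 123.4 → 123
  B: 60 + 85.8 = 145.8 → 146

rgb(235, 123, 146)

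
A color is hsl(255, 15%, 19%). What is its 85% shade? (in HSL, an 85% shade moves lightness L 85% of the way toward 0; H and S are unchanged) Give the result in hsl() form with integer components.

hsl(255, 15%, 3%)

L moves 85% from 19 toward 0: 19 − 16.15 = 2.85 → 3.
H and S are unchanged.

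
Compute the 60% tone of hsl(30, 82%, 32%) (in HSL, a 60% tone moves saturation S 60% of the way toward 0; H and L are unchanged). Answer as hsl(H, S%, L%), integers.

hsl(30, 33%, 32%)

S moves 60% from 82 toward 0: 82 − 49.2 = 32.8 → 33.
H and L are unchanged.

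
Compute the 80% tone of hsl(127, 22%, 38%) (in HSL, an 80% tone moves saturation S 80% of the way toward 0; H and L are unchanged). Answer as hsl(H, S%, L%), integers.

hsl(127, 4%, 38%)

S moves 80% from 22 toward 0: 22 − 17.6 = 4.4 → 4.
H and L are unchanged.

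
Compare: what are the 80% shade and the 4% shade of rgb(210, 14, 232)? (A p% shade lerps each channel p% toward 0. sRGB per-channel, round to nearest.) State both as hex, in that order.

80% shade:
  R: 210 + 0.8×(0−210) = 210 − 168 = 42 → 42
  G: 14 − 11.2 = 2.8 → 3
  B: 232 + 0.8×(0−232) = 232 − 185.6 = 46.4 → 46
  → #2a032e
4% shade:
  R: 210 + 0.04×(0−210) = 210 − 8.4 = 201.6 → 202
  G: 14 − 0.56 = 13.44 → 13
  B: 232 + 0.04×(0−232) = 232 − 9.28 = 222.72 → 223
  → #ca0ddf

#2a032e, #ca0ddf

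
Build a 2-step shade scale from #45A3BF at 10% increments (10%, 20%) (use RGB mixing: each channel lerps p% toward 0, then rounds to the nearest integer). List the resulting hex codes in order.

#45A3BF is rgb(69, 163, 191).
10%: (69 − 6.9 = 62.1→62, 163 − 16.3 = 146.7→147, 191 − 19.1 = 171.9→172) → #3E93AC
20%: (69 − 13.8 = 55.2→55, 163 − 32.6 = 130.4→130, 191 − 38.2 = 152.8→153) → #378299

#3E93AC, #378299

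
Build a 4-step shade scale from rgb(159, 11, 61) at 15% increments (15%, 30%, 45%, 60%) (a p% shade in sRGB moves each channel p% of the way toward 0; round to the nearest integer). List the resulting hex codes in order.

15%: (159 − 23.85 = 135.15→135, 11 − 1.65 = 9.35→9, 61 − 9.15 = 51.85→52) → #870934
30%: (159 − 47.7 = 111.3→111, 11 − 3.3 = 7.7→8, 61 − 18.3 = 42.7→43) → #6F082B
45%: (159 − 71.55 = 87.45→87, 11 − 4.95 = 6.05→6, 61 − 27.45 = 33.55→34) → #570622
60%: (159 − 95.4 = 63.6→64, 11 − 6.6 = 4.4→4, 61 − 36.6 = 24.4→24) → #400418

#870934, #6F082B, #570622, #400418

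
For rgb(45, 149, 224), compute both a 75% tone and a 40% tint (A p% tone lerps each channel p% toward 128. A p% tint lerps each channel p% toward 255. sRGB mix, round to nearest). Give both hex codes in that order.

75% tone:
  R: 45 + 0.75×(128−45) = 45 + 62.25 = 107.25 → 107
  G: 149 − 15.75 = 133.25 → 133
  B: 224 − 72 = 152 → 152
  → #6b8598
40% tint:
  R: 45 + 0.4×(255−45) = 45 + 84 = 129 → 129
  G: 149 + 42.4 = 191.4 → 191
  B: 224 + 0.4×(255−224) = 224 + 12.4 = 236.4 → 236
  → #81bfec

#6b8598, #81bfec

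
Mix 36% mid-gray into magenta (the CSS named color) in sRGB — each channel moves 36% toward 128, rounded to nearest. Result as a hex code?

#D12ED1

CSS magenta is rgb(255, 0, 255).
A 36% tone moves each channel 36% toward 128:
  R: 255 + 0.36×(128−255) = 255 − 45.72 = 209.28 → 209
  G: 0 + 0.36×(128−0) = 0 + 46.08 = 46.08 → 46
  B: 255 + 0.36×(128−255) = 255 − 45.72 = 209.28 → 209
rgb(209, 46, 209) = #D12ED1.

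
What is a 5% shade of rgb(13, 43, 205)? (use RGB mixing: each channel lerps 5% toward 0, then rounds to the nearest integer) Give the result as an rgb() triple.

rgb(12, 41, 195)

A 5% shade moves each channel 5% toward 0:
  R: 13 + 0.05×(0−13) = 13 − 0.65 = 12.35 → 12
  G: 43 − 2.15 = 40.85 → 41
  B: 205 + 0.05×(0−205) = 205 − 10.25 = 194.75 → 195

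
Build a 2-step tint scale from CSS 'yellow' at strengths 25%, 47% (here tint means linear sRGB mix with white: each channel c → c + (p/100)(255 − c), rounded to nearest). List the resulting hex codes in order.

#FFFF40, #FFFF78

CSS yellow is rgb(255, 255, 0).
25%: (255→255, 255→255, 0 + 63.75 = 63.75→64) → #FFFF40
47%: (255→255, 255→255, 0 + 119.85 = 119.85→120) → #FFFF78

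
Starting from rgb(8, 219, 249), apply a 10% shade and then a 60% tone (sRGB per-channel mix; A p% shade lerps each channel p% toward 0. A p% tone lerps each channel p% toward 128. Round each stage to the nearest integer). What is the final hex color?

#509CA6

Lerp each channel 10% toward 0:
  R: 8 + 0.1×(0−8) = 8 − 0.8 = 7.2 → 7
  G: 219 − 21.9 = 197.1 → 197
  B: 249 + 0.1×(0−249) = 249 − 24.9 = 224.1 → 224
After the shade: rgb(7, 197, 224) = #07C5E0.
Lerp each channel 60% toward 128:
  R: 7 + 72.6 = 79.6 → 80
  G: 197 + 0.6×(128−197) = 197 − 41.4 = 155.6 → 156
  B: 224 + 0.6×(128−224) = 224 − 57.6 = 166.4 → 166
rgb(80, 156, 166) = #509CA6.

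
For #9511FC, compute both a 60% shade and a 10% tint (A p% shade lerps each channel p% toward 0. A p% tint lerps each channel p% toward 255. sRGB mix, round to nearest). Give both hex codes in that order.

#9511FC is rgb(149, 17, 252).
60% shade:
  R: 149 − 89.4 = 59.6 → 60
  G: 17 + 0.6×(0−17) = 17 − 10.2 = 6.8 → 7
  B: 252 + 0.6×(0−252) = 252 − 151.2 = 100.8 → 101
  → #3C0765
10% tint:
  R: 149 + 10.6 = 159.6 → 160
  G: 17 + 0.1×(255−17) = 17 + 23.8 = 40.8 → 41
  B: 252 + 0.3 = 252.3 → 252
  → #A029FC

#3C0765, #A029FC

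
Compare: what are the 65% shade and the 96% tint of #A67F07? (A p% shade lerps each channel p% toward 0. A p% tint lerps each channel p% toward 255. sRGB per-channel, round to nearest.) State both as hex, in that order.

#A67F07 is rgb(166, 127, 7).
65% shade:
  R: 166 − 107.9 = 58.1 → 58
  G: 127 + 0.65×(0−127) = 127 − 82.55 = 44.45 → 44
  B: 7 + 0.65×(0−7) = 7 − 4.55 = 2.45 → 2
  → #3A2C02
96% tint:
  R: 166 + 85.44 = 251.44 → 251
  G: 127 + 0.96×(255−127) = 127 + 122.88 = 249.88 → 250
  B: 7 + 0.96×(255−7) = 7 + 238.08 = 245.08 → 245
  → #FBFAF5

#3A2C02, #FBFAF5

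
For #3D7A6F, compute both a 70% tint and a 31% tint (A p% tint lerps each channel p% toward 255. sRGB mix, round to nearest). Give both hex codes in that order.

#3D7A6F is rgb(61, 122, 111).
70% tint:
  R: 61 + 0.7×(255−61) = 61 + 135.8 = 196.8 → 197
  G: 122 + 0.7×(255−122) = 122 + 93.1 = 215.1 → 215
  B: 111 + 0.7×(255−111) = 111 + 100.8 = 211.8 → 212
  → #C5D7D4
31% tint:
  R: 61 + 0.31×(255−61) = 61 + 60.14 = 121.14 → 121
  G: 122 + 0.31×(255−122) = 122 + 41.23 = 163.23 → 163
  B: 111 + 44.64 = 155.64 → 156
  → #79A39C

#C5D7D4, #79A39C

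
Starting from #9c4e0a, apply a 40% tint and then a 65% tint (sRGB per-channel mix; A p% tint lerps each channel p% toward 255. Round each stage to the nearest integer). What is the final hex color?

#eadacc

#9c4e0a is rgb(156, 78, 10).
A 40% tint moves each channel 40% toward 255:
  R: 156 + 0.4×(255−156) = 156 + 39.6 = 195.6 → 196
  G: 78 + 70.8 = 148.8 → 149
  B: 10 + 0.4×(255−10) = 10 + 98 = 108 → 108
After the tint: rgb(196, 149, 108) = #c4956c.
Per channel, c → c + 0.65(255 − c):
  R: 196 + 0.65×(255−196) = 196 + 38.35 = 234.35 → 234
  G: 149 + 0.65×(255−149) = 149 + 68.9 = 217.9 → 218
  B: 108 + 0.65×(255−108) = 108 + 95.55 = 203.55 → 204
rgb(234, 218, 204) = #eadacc.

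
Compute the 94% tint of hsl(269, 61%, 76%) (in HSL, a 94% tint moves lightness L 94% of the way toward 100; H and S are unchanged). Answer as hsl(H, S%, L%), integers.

L moves 94% from 76 toward 100: 76 + 22.56 = 98.56 → 99.
H and S are unchanged.

hsl(269, 61%, 99%)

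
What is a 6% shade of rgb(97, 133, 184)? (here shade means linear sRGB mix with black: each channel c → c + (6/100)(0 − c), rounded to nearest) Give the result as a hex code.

#5B7DAD

Lerp each channel 6% toward 0:
  R: 97 − 5.82 = 91.18 → 91
  G: 133 + 0.06×(0−133) = 133 − 7.98 = 125.02 → 125
  B: 184 − 11.04 = 172.96 → 173
rgb(91, 125, 173) = #5B7DAD.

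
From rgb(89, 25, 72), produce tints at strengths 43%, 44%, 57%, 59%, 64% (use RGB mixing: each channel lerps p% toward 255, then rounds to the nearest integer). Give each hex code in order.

43%: (89 + 71.38 = 160.38→160, 25 + 98.9 = 123.9→124, 72 + 78.69 = 150.69→151) → #A07C97
44%: (89 + 73.04 = 162.04→162, 25 + 101.2 = 126.2→126, 72 + 80.52 = 152.52→153) → #A27E99
57%: (89 + 94.62 = 183.62→184, 25 + 131.1 = 156.1→156, 72 + 104.31 = 176.31→176) → #B89CB0
59%: (89 + 97.94 = 186.94→187, 25 + 135.7 = 160.7→161, 72 + 107.97 = 179.97→180) → #BBA1B4
64%: (89 + 106.24 = 195.24→195, 25 + 147.2 = 172.2→172, 72 + 117.12 = 189.12→189) → #C3ACBD

#A07C97, #A27E99, #B89CB0, #BBA1B4, #C3ACBD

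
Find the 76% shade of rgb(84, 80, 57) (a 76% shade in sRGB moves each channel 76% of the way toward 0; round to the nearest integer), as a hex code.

#14130E

Per channel, c → c + 0.76(0 − c):
  R: 84 + 0.76×(0−84) = 84 − 63.84 = 20.16 → 20
  G: 80 + 0.76×(0−80) = 80 − 60.8 = 19.2 → 19
  B: 57 − 43.32 = 13.68 → 14
rgb(20, 19, 14) = #14130E.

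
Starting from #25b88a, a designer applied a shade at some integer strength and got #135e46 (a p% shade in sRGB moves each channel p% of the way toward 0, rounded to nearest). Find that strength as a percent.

49%

#25b88a is rgb(37, 184, 138); #135e46 is rgb(19, 94, 70).
On the G channel (widest range): 94 ≈ 184 + (p/100)(0 − 184), so p ≈ 100×(94 − 184)/(0 − 184) = -9000/-184 = 48.91.
p = 49 reproduces all three channels after rounding.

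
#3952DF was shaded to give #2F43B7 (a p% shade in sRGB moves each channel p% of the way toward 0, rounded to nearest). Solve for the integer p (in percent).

#3952DF is rgb(57, 82, 223); #2F43B7 is rgb(47, 67, 183).
On the B channel (widest range): 183 ≈ 223 + (p/100)(0 − 223), so p ≈ 100×(183 − 223)/(0 − 223) = -4000/-223 = 17.94.
p = 18 reproduces all three channels after rounding.

18%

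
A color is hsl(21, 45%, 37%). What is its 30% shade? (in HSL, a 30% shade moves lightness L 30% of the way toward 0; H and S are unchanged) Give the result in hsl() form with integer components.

L moves 30% from 37 toward 0: 37 − 11.1 = 25.9 → 26.
H and S are unchanged.

hsl(21, 45%, 26%)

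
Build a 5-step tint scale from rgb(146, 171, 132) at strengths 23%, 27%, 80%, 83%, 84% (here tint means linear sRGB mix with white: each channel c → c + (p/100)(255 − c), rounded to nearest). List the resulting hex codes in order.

#ABBEA0, #AFC2A5, #E9EEE6, #ECF1EA, #EEF2EB

23%: (146 + 25.07 = 171.07→171, 171 + 19.32 = 190.32→190, 132 + 28.29 = 160.29→160) → #ABBEA0
27%: (146 + 29.43 = 175.43→175, 171 + 22.68 = 193.68→194, 132 + 33.21 = 165.21→165) → #AFC2A5
80%: (146 + 87.2 = 233.2→233, 171 + 67.2 = 238.2→238, 132 + 98.4 = 230.4→230) → #E9EEE6
83%: (146 + 90.47 = 236.47→236, 171 + 69.72 = 240.72→241, 132 + 102.09 = 234.09→234) → #ECF1EA
84%: (146 + 91.56 = 237.56→238, 171 + 70.56 = 241.56→242, 132 + 103.32 = 235.32→235) → #EEF2EB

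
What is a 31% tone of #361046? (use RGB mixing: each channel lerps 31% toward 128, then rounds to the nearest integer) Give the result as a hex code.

#361046 is rgb(54, 16, 70).
Per channel, c → c + 0.31(128 − c):
  R: 54 + 22.94 = 76.94 → 77
  G: 16 + 0.31×(128−16) = 16 + 34.72 = 50.72 → 51
  B: 70 + 0.31×(128−70) = 70 + 17.98 = 87.98 → 88
rgb(77, 51, 88) = #4D3358.

#4D3358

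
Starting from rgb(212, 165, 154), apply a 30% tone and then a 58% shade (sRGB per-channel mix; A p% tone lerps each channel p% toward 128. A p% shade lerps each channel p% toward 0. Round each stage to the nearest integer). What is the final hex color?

A 30% tone moves each channel 30% toward 128:
  R: 212 + 0.3×(128−212) = 212 − 25.2 = 186.8 → 187
  G: 165 − 11.1 = 153.9 → 154
  B: 154 + 0.3×(128−154) = 154 − 7.8 = 146.2 → 146
After the tone: rgb(187, 154, 146) = #bb9a92.
Lerp each channel 58% toward 0:
  R: 187 + 0.58×(0−187) = 187 − 108.46 = 78.54 → 79
  G: 154 + 0.58×(0−154) = 154 − 89.32 = 64.68 → 65
  B: 146 + 0.58×(0−146) = 146 − 84.68 = 61.32 → 61
rgb(79, 65, 61) = #4f413d.

#4f413d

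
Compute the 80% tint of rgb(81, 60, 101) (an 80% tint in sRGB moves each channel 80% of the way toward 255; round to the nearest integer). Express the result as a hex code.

An 80% tint moves each channel 80% toward 255:
  R: 81 + 0.8×(255−81) = 81 + 139.2 = 220.2 → 220
  G: 60 + 0.8×(255−60) = 60 + 156 = 216 → 216
  B: 101 + 0.8×(255−101) = 101 + 123.2 = 224.2 → 224
rgb(220, 216, 224) = #DCD8E0.

#DCD8E0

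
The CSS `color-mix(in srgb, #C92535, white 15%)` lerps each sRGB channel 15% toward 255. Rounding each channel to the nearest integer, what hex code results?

#C92535 is rgb(201, 37, 53).
A 15% tint moves each channel 15% toward 255:
  R: 201 + 0.15×(255−201) = 201 + 8.1 = 209.1 → 209
  G: 37 + 0.15×(255−37) = 37 + 32.7 = 69.7 → 70
  B: 53 + 30.3 = 83.3 → 83
rgb(209, 70, 83) = #D14653.

#D14653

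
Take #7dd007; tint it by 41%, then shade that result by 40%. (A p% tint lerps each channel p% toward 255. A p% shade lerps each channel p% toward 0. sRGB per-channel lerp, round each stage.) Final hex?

#7dd007 is rgb(125, 208, 7).
Lerp each channel 41% toward 255:
  R: 125 + 53.3 = 178.3 → 178
  G: 208 + 0.41×(255−208) = 208 + 19.27 = 227.27 → 227
  B: 7 + 101.68 = 108.68 → 109
After the tint: rgb(178, 227, 109) = #b2e36d.
Lerp each channel 40% toward 0:
  R: 178 + 0.4×(0−178) = 178 − 71.2 = 106.8 → 107
  G: 227 − 90.8 = 136.2 → 136
  B: 109 + 0.4×(0−109) = 109 − 43.6 = 65.4 → 65
rgb(107, 136, 65) = #6b8841.

#6b8841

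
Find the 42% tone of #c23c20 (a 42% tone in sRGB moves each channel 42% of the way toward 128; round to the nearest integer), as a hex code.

#a65948

#c23c20 is rgb(194, 60, 32).
Lerp each channel 42% toward 128:
  R: 194 − 27.72 = 166.28 → 166
  G: 60 + 0.42×(128−60) = 60 + 28.56 = 88.56 → 89
  B: 32 + 0.42×(128−32) = 32 + 40.32 = 72.32 → 72
rgb(166, 89, 72) = #a65948.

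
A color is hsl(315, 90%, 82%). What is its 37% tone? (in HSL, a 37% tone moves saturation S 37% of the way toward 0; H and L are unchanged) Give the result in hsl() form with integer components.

hsl(315, 57%, 82%)

S moves 37% from 90 toward 0: 90 − 33.3 = 56.7 → 57.
H and L are unchanged.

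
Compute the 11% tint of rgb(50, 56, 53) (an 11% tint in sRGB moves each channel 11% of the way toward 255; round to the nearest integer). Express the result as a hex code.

Per channel, c → c + 0.11(255 − c):
  R: 50 + 22.55 = 72.55 → 73
  G: 56 + 21.89 = 77.89 → 78
  B: 53 + 22.22 = 75.22 → 75
rgb(73, 78, 75) = #494e4b.

#494e4b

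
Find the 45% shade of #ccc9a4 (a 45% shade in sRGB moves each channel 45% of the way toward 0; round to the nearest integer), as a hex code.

#706f5a

#ccc9a4 is rgb(204, 201, 164).
Per channel, c → c + 0.45(0 − c):
  R: 204 − 91.8 = 112.2 → 112
  G: 201 + 0.45×(0−201) = 201 − 90.45 = 110.55 → 111
  B: 164 + 0.45×(0−164) = 164 − 73.8 = 90.2 → 90
rgb(112, 111, 90) = #706f5a.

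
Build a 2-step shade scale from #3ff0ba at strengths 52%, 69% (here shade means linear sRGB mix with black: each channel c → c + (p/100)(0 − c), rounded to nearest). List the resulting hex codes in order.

#1e7359, #144a3a

#3ff0ba is rgb(63, 240, 186).
52%: (63 − 32.76 = 30.24→30, 240 − 124.8 = 115.2→115, 186 − 96.72 = 89.28→89) → #1e7359
69%: (63 − 43.47 = 19.53→20, 240 − 165.6 = 74.4→74, 186 − 128.34 = 57.66→58) → #144a3a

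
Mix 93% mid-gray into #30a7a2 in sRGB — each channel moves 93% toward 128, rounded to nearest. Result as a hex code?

#7a8382

#30a7a2 is rgb(48, 167, 162).
A 93% tone moves each channel 93% toward 128:
  R: 48 + 0.93×(128−48) = 48 + 74.4 = 122.4 → 122
  G: 167 − 36.27 = 130.73 → 131
  B: 162 − 31.62 = 130.38 → 130
rgb(122, 131, 130) = #7a8382.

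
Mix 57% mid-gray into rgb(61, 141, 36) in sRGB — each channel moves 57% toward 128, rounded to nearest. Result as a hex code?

Per channel, c → c + 0.57(128 − c):
  R: 61 + 38.19 = 99.19 → 99
  G: 141 − 7.41 = 133.59 → 134
  B: 36 + 0.57×(128−36) = 36 + 52.44 = 88.44 → 88
rgb(99, 134, 88) = #638658.

#638658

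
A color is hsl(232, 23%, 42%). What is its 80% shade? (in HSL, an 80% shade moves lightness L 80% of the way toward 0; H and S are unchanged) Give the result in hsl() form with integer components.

L moves 80% from 42 toward 0: 42 − 33.6 = 8.4 → 8.
H and S are unchanged.

hsl(232, 23%, 8%)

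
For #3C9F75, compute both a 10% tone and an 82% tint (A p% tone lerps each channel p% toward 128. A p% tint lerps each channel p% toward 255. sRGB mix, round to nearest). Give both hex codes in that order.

#439C76, #DCEEE6

#3C9F75 is rgb(60, 159, 117).
10% tone:
  R: 60 + 6.8 = 66.8 → 67
  G: 159 − 3.1 = 155.9 → 156
  B: 117 + 0.1×(128−117) = 117 + 1.1 = 118.1 → 118
  → #439C76
82% tint:
  R: 60 + 0.82×(255−60) = 60 + 159.9 = 219.9 → 220
  G: 159 + 0.82×(255−159) = 159 + 78.72 = 237.72 → 238
  B: 117 + 0.82×(255−117) = 117 + 113.16 = 230.16 → 230
  → #DCEEE6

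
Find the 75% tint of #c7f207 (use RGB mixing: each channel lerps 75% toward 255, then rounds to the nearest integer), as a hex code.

#c7f207 is rgb(199, 242, 7).
Per channel, c → c + 0.75(255 − c):
  R: 199 + 42 = 241 → 241
  G: 242 + 9.75 = 251.75 → 252
  B: 7 + 0.75×(255−7) = 7 + 186 = 193 → 193
rgb(241, 252, 193) = #f1fcc1.

#f1fcc1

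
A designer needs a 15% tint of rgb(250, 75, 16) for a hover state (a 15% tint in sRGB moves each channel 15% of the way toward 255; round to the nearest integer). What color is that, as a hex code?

Lerp each channel 15% toward 255:
  R: 250 + 0.75 = 250.75 → 251
  G: 75 + 27 = 102 → 102
  B: 16 + 35.85 = 51.85 → 52
rgb(251, 102, 52) = #FB6634.

#FB6634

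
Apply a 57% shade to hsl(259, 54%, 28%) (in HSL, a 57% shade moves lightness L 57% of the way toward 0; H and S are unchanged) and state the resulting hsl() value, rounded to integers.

L moves 57% from 28 toward 0: 28 − 15.96 = 12.04 → 12.
H and S are unchanged.

hsl(259, 54%, 12%)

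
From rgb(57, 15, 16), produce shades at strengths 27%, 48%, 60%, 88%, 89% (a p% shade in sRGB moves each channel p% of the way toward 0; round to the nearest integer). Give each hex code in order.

27%: (57 − 15.39 = 41.61→42, 15 − 4.05 = 10.95→11, 16 − 4.32 = 11.68→12) → #2a0b0c
48%: (57 − 27.36 = 29.64→30, 15 − 7.2 = 7.8→8, 16 − 7.68 = 8.32→8) → #1e0808
60%: (57 − 34.2 = 22.8→23, 15 − 9 = 6→6, 16 − 9.6 = 6.4→6) → #170606
88%: (57 − 50.16 = 6.84→7, 15 − 13.2 = 1.8→2, 16 − 14.08 = 1.92→2) → #070202
89%: (57 − 50.73 = 6.27→6, 15 − 13.35 = 1.65→2, 16 − 14.24 = 1.76→2) → #060202

#2a0b0c, #1e0808, #170606, #070202, #060202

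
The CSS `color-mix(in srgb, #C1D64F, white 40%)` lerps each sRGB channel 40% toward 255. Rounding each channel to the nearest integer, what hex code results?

#DAE695

#C1D64F is rgb(193, 214, 79).
Per channel, c → c + 0.4(255 − c):
  R: 193 + 24.8 = 217.8 → 218
  G: 214 + 16.4 = 230.4 → 230
  B: 79 + 70.4 = 149.4 → 149
rgb(218, 230, 149) = #DAE695.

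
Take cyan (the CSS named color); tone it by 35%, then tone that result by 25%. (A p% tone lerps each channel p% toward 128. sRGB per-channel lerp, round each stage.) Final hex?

CSS cyan is rgb(0, 255, 255).
Lerp each channel 35% toward 128:
  R: 0 + 44.8 = 44.8 → 45
  G: 255 + 0.35×(128−255) = 255 − 44.45 = 210.55 → 211
  B: 255 − 44.45 = 210.55 → 211
After the tone: rgb(45, 211, 211) = #2DD3D3.
Lerp each channel 25% toward 128:
  R: 45 + 0.25×(128−45) = 45 + 20.75 = 65.75 → 66
  G: 211 + 0.25×(128−211) = 211 − 20.75 = 190.25 → 190
  B: 211 − 20.75 = 190.25 → 190
rgb(66, 190, 190) = #42BEBE.

#42BEBE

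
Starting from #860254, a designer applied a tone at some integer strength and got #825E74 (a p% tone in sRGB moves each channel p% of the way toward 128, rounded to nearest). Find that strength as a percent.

73%

#860254 is rgb(134, 2, 84); #825E74 is rgb(130, 94, 116).
On the G channel (widest range): 94 ≈ 2 + (p/100)(128 − 2), so p ≈ 100×(94 − 2)/(128 − 2) = 9200/126 = 73.02.
p = 73 reproduces all three channels after rounding.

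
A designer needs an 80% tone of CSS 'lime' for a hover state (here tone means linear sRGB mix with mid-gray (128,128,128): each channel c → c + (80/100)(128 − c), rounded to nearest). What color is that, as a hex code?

CSS lime is rgb(0, 255, 0).
Per channel, c → c + 0.8(128 − c):
  R: 0 + 0.8×(128−0) = 0 + 102.4 = 102.4 → 102
  G: 255 − 101.6 = 153.4 → 153
  B: 0 + 0.8×(128−0) = 0 + 102.4 = 102.4 → 102
rgb(102, 153, 102) = #669966.

#669966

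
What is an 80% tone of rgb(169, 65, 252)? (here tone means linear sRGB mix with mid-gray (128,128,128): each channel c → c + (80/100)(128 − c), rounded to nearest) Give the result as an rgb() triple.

rgb(136, 115, 153)

An 80% tone moves each channel 80% toward 128:
  R: 169 − 32.8 = 136.2 → 136
  G: 65 + 50.4 = 115.4 → 115
  B: 252 + 0.8×(128−252) = 252 − 99.2 = 152.8 → 153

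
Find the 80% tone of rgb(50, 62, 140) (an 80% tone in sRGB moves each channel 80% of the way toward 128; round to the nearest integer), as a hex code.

#707382

Lerp each channel 80% toward 128:
  R: 50 + 0.8×(128−50) = 50 + 62.4 = 112.4 → 112
  G: 62 + 52.8 = 114.8 → 115
  B: 140 + 0.8×(128−140) = 140 − 9.6 = 130.4 → 130
rgb(112, 115, 130) = #707382.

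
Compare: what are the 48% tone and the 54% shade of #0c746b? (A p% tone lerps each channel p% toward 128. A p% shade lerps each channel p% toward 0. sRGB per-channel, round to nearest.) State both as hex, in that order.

#447a75, #063531

#0c746b is rgb(12, 116, 107).
48% tone:
  R: 12 + 0.48×(128−12) = 12 + 55.68 = 67.68 → 68
  G: 116 + 0.48×(128−116) = 116 + 5.76 = 121.76 → 122
  B: 107 + 10.08 = 117.08 → 117
  → #447a75
54% shade:
  R: 12 − 6.48 = 5.52 → 6
  G: 116 − 62.64 = 53.36 → 53
  B: 107 + 0.54×(0−107) = 107 − 57.78 = 49.22 → 49
  → #063531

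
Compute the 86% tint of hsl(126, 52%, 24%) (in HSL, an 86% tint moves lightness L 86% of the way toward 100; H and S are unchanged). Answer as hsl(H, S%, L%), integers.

hsl(126, 52%, 89%)

L moves 86% from 24 toward 100: 24 + 65.36 = 89.36 → 89.
H and S are unchanged.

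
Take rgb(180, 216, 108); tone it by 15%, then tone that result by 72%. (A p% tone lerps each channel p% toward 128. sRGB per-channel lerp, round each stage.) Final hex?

Lerp each channel 15% toward 128:
  R: 180 − 7.8 = 172.2 → 172
  G: 216 + 0.15×(128−216) = 216 − 13.2 = 202.8 → 203
  B: 108 + 3 = 111 → 111
After the tone: rgb(172, 203, 111) = #ACCB6F.
A 72% tone moves each channel 72% toward 128:
  R: 172 + 0.72×(128−172) = 172 − 31.68 = 140.32 → 140
  G: 203 − 54 = 149 → 149
  B: 111 + 0.72×(128−111) = 111 + 12.24 = 123.24 → 123
rgb(140, 149, 123) = #8C957B.

#8C957B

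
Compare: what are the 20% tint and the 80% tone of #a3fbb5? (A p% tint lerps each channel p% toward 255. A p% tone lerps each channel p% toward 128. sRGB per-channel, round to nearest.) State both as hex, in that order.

#a3fbb5 is rgb(163, 251, 181).
20% tint:
  R: 163 + 0.2×(255−163) = 163 + 18.4 = 181.4 → 181
  G: 251 + 0.2×(255−251) = 251 + 0.8 = 251.8 → 252
  B: 181 + 0.2×(255−181) = 181 + 14.8 = 195.8 → 196
  → #b5fcc4
80% tone:
  R: 163 − 28 = 135 → 135
  G: 251 + 0.8×(128−251) = 251 − 98.4 = 152.6 → 153
  B: 181 + 0.8×(128−181) = 181 − 42.4 = 138.6 → 139
  → #87998b

#b5fcc4, #87998b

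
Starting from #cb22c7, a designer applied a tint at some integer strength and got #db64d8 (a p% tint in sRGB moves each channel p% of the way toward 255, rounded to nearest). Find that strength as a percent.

#cb22c7 is rgb(203, 34, 199); #db64d8 is rgb(219, 100, 216).
On the G channel (widest range): 100 ≈ 34 + (p/100)(255 − 34), so p ≈ 100×(100 − 34)/(255 − 34) = 6600/221 = 29.86.
p = 30 reproduces all three channels after rounding.

30%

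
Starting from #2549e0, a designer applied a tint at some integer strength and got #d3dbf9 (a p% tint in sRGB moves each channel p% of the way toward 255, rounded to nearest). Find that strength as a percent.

#2549e0 is rgb(37, 73, 224); #d3dbf9 is rgb(211, 219, 249).
On the R channel (widest range): 211 ≈ 37 + (p/100)(255 − 37), so p ≈ 100×(211 − 37)/(255 − 37) = 17400/218 = 79.82.
p = 80 reproduces all three channels after rounding.

80%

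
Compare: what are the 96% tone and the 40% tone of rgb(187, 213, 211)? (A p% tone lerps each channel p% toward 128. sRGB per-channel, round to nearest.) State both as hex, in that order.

#828383, #A3B3B2

96% tone:
  R: 187 − 56.64 = 130.36 → 130
  G: 213 + 0.96×(128−213) = 213 − 81.6 = 131.4 → 131
  B: 211 + 0.96×(128−211) = 211 − 79.68 = 131.32 → 131
  → #828383
40% tone:
  R: 187 + 0.4×(128−187) = 187 − 23.6 = 163.4 → 163
  G: 213 + 0.4×(128−213) = 213 − 34 = 179 → 179
  B: 211 + 0.4×(128−211) = 211 − 33.2 = 177.8 → 178
  → #A3B3B2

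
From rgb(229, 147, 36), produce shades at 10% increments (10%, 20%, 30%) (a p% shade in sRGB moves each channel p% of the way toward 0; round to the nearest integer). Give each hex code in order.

#CE8420, #B7761D, #A06719

10%: (229 − 22.9 = 206.1→206, 147 − 14.7 = 132.3→132, 36 − 3.6 = 32.4→32) → #CE8420
20%: (229 − 45.8 = 183.2→183, 147 − 29.4 = 117.6→118, 36 − 7.2 = 28.8→29) → #B7761D
30%: (229 − 68.7 = 160.3→160, 147 − 44.1 = 102.9→103, 36 − 10.8 = 25.2→25) → #A06719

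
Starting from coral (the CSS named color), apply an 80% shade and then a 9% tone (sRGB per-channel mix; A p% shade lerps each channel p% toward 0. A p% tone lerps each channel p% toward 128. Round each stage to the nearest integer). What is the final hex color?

CSS coral is rgb(255, 127, 80).
Per channel, c → c + 0.8(0 − c):
  R: 255 − 204 = 51 → 51
  G: 127 + 0.8×(0−127) = 127 − 101.6 = 25.4 → 25
  B: 80 + 0.8×(0−80) = 80 − 64 = 16 → 16
After the shade: rgb(51, 25, 16) = #331910.
Per channel, c → c + 0.09(128 − c):
  R: 51 + 0.09×(128−51) = 51 + 6.93 = 57.93 → 58
  G: 25 + 9.27 = 34.27 → 34
  B: 16 + 0.09×(128−16) = 16 + 10.08 = 26.08 → 26
rgb(58, 34, 26) = #3a221a.

#3a221a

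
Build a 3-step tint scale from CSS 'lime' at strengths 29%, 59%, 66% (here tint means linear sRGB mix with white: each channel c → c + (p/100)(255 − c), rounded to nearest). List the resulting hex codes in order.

CSS lime is rgb(0, 255, 0).
29%: (0 + 73.95 = 73.95→74, 255→255, 0 + 73.95 = 73.95→74) → #4aff4a
59%: (0 + 150.45 = 150.45→150, 255→255, 0 + 150.45 = 150.45→150) → #96ff96
66%: (0 + 168.3 = 168.3→168, 255→255, 0 + 168.3 = 168.3→168) → #a8ffa8

#4aff4a, #96ff96, #a8ffa8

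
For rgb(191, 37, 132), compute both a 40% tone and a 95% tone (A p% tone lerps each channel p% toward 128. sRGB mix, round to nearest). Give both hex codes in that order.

#A64982, #837B80

40% tone:
  R: 191 − 25.2 = 165.8 → 166
  G: 37 + 36.4 = 73.4 → 73
  B: 132 − 1.6 = 130.4 → 130
  → #A64982
95% tone:
  R: 191 + 0.95×(128−191) = 191 − 59.85 = 131.15 → 131
  G: 37 + 86.45 = 123.45 → 123
  B: 132 − 3.8 = 128.2 → 128
  → #837B80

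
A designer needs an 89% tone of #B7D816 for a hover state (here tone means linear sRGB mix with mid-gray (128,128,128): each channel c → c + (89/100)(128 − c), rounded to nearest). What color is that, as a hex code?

#868A74

#B7D816 is rgb(183, 216, 22).
An 89% tone moves each channel 89% toward 128:
  R: 183 − 48.95 = 134.05 → 134
  G: 216 − 78.32 = 137.68 → 138
  B: 22 + 94.34 = 116.34 → 116
rgb(134, 138, 116) = #868A74.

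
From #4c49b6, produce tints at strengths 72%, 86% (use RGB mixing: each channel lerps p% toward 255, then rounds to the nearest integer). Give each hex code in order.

#cdcceb, #e6e6f5

#4c49b6 is rgb(76, 73, 182).
72%: (76 + 128.88 = 204.88→205, 73 + 131.04 = 204.04→204, 182 + 52.56 = 234.56→235) → #cdcceb
86%: (76 + 153.94 = 229.94→230, 73 + 156.52 = 229.52→230, 182 + 62.78 = 244.78→245) → #e6e6f5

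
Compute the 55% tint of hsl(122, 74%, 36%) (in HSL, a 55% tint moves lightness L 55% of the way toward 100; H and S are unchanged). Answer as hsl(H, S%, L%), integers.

hsl(122, 74%, 71%)

L moves 55% from 36 toward 100: 36 + 35.2 = 71.2 → 71.
H and S are unchanged.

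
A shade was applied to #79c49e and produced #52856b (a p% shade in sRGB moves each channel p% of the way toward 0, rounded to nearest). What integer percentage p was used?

#79c49e is rgb(121, 196, 158); #52856b is rgb(82, 133, 107).
On the G channel (widest range): 133 ≈ 196 + (p/100)(0 − 196), so p ≈ 100×(133 − 196)/(0 − 196) = -6300/-196 = 32.14.
p = 32 reproduces all three channels after rounding.

32%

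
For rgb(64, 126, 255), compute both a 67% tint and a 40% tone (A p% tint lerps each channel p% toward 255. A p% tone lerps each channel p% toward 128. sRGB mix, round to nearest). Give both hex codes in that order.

#c0d4ff, #5a7fcc

67% tint:
  R: 64 + 0.67×(255−64) = 64 + 127.97 = 191.97 → 192
  G: 126 + 86.43 = 212.43 → 212
  B: 255 + 0.67×(255−255) = 255 + 0 = 255 → 255
  → #c0d4ff
40% tone:
  R: 64 + 0.4×(128−64) = 64 + 25.6 = 89.6 → 90
  G: 126 + 0.8 = 126.8 → 127
  B: 255 + 0.4×(128−255) = 255 − 50.8 = 204.2 → 204
  → #5a7fcc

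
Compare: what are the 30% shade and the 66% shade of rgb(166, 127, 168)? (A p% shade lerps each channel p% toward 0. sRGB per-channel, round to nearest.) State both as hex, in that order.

#745976, #382B39

30% shade:
  R: 166 − 49.8 = 116.2 → 116
  G: 127 − 38.1 = 88.9 → 89
  B: 168 + 0.3×(0−168) = 168 − 50.4 = 117.6 → 118
  → #745976
66% shade:
  R: 166 − 109.56 = 56.44 → 56
  G: 127 − 83.82 = 43.18 → 43
  B: 168 + 0.66×(0−168) = 168 − 110.88 = 57.12 → 57
  → #382B39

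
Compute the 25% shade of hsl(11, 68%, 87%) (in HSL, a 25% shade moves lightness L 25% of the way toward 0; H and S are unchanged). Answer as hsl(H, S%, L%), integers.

hsl(11, 68%, 65%)

L moves 25% from 87 toward 0: 87 − 21.75 = 65.25 → 65.
H and S are unchanged.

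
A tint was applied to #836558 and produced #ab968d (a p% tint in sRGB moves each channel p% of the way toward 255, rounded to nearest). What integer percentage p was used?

#836558 is rgb(131, 101, 88); #ab968d is rgb(171, 150, 141).
On the B channel (widest range): 141 ≈ 88 + (p/100)(255 − 88), so p ≈ 100×(141 − 88)/(255 − 88) = 5300/167 = 31.74.
p = 32 reproduces all three channels after rounding.

32%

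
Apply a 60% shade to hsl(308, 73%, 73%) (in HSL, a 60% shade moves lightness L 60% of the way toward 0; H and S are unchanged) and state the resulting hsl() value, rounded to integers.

hsl(308, 73%, 29%)

L moves 60% from 73 toward 0: 73 − 43.8 = 29.2 → 29.
H and S are unchanged.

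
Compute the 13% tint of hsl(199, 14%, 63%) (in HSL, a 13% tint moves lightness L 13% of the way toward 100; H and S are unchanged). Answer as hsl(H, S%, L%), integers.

hsl(199, 14%, 68%)

L moves 13% from 63 toward 100: 63 + 4.81 = 67.81 → 68.
H and S are unchanged.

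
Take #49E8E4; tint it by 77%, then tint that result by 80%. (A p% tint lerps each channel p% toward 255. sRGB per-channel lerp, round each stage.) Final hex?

#F7FEFE

#49E8E4 is rgb(73, 232, 228).
Per channel, c → c + 0.77(255 − c):
  R: 73 + 0.77×(255−73) = 73 + 140.14 = 213.14 → 213
  G: 232 + 17.71 = 249.71 → 250
  B: 228 + 0.77×(255−228) = 228 + 20.79 = 248.79 → 249
After the tint: rgb(213, 250, 249) = #D5FAF9.
Per channel, c → c + 0.8(255 − c):
  R: 213 + 0.8×(255−213) = 213 + 33.6 = 246.6 → 247
  G: 250 + 0.8×(255−250) = 250 + 4 = 254 → 254
  B: 249 + 0.8×(255−249) = 249 + 4.8 = 253.8 → 254
rgb(247, 254, 254) = #F7FEFE.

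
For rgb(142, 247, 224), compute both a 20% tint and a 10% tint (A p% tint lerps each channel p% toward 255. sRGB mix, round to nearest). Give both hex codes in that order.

20% tint:
  R: 142 + 22.6 = 164.6 → 165
  G: 247 + 0.2×(255−247) = 247 + 1.6 = 248.6 → 249
  B: 224 + 0.2×(255−224) = 224 + 6.2 = 230.2 → 230
  → #a5f9e6
10% tint:
  R: 142 + 0.1×(255−142) = 142 + 11.3 = 153.3 → 153
  G: 247 + 0.1×(255−247) = 247 + 0.8 = 247.8 → 248
  B: 224 + 0.1×(255−224) = 224 + 3.1 = 227.1 → 227
  → #99f8e3

#a5f9e6, #99f8e3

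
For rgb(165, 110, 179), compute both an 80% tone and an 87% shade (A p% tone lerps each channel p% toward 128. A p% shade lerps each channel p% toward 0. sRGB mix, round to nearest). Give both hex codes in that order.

80% tone:
  R: 165 + 0.8×(128−165) = 165 − 29.6 = 135.4 → 135
  G: 110 + 0.8×(128−110) = 110 + 14.4 = 124.4 → 124
  B: 179 + 0.8×(128−179) = 179 − 40.8 = 138.2 → 138
  → #877c8a
87% shade:
  R: 165 − 143.55 = 21.45 → 21
  G: 110 + 0.87×(0−110) = 110 − 95.7 = 14.3 → 14
  B: 179 − 155.73 = 23.27 → 23
  → #150e17

#877c8a, #150e17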